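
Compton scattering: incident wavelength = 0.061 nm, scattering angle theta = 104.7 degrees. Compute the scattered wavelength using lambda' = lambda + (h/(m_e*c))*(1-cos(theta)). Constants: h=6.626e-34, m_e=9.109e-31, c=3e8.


Compton wavelength: h/(m_e*c) = 2.4247e-12 m
d_lambda = 2.4247e-12 * (1 - cos(104.7 deg))
= 2.4247e-12 * 1.253758
= 3.0400e-12 m = 0.00304 nm
lambda' = 0.061 + 0.00304
= 0.06404 nm

0.06404


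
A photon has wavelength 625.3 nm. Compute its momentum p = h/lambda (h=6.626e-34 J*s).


p = h / lambda
= 6.626e-34 / (625.3e-9)
= 6.626e-34 / 6.2530e-07
= 1.0597e-27 kg*m/s

1.0597e-27


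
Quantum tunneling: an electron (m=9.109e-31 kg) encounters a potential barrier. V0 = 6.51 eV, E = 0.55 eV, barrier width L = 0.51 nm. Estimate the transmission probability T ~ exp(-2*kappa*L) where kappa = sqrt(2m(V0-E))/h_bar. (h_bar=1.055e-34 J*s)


V0 - E = 5.96 eV = 9.5479e-19 J
kappa = sqrt(2 * m * (V0-E)) / h_bar
= sqrt(2 * 9.109e-31 * 9.5479e-19) / 1.055e-34
= 1.2501e+10 /m
2*kappa*L = 2 * 1.2501e+10 * 0.51e-9
= 12.7512
T = exp(-12.7512) = 2.898721e-06

2.898721e-06


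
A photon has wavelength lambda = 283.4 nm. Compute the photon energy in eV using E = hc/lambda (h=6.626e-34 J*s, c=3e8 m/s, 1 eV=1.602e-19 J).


E = hc / lambda
= (6.626e-34)(3e8) / (283.4e-9)
= 1.9878e-25 / 2.8340e-07
= 7.0141e-19 J
Converting to eV: 7.0141e-19 / 1.602e-19
= 4.3783 eV

4.3783


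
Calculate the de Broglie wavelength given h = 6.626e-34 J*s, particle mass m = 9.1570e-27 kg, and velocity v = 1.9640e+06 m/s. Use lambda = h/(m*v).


lambda = h / (m * v)
= 6.626e-34 / (9.1570e-27 * 1.9640e+06)
= 6.626e-34 / 1.7984e-20
= 3.6843e-14 m

3.6843e-14


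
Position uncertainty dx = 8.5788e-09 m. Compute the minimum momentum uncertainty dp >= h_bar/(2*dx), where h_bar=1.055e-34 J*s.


dp = h_bar / (2 * dx)
= 1.055e-34 / (2 * 8.5788e-09)
= 1.055e-34 / 1.7158e-08
= 6.1489e-27 kg*m/s

6.1489e-27


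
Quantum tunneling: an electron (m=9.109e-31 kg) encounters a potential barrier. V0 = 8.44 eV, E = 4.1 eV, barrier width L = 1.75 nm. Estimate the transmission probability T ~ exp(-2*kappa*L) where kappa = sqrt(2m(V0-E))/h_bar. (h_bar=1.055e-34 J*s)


V0 - E = 4.34 eV = 6.9527e-19 J
kappa = sqrt(2 * m * (V0-E)) / h_bar
= sqrt(2 * 9.109e-31 * 6.9527e-19) / 1.055e-34
= 1.0668e+10 /m
2*kappa*L = 2 * 1.0668e+10 * 1.75e-9
= 37.3372
T = exp(-37.3372) = 6.090439e-17

6.090439e-17


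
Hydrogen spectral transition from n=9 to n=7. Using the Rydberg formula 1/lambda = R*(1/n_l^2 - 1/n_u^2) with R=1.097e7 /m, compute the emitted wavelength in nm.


1/lambda = R * (1/n_l^2 - 1/n_u^2)
= 1.097e7 * (1/7^2 - 1/9^2)
= 1.097e7 * (0.020408 - 0.012346)
= 1.097e7 * 0.008062
= 8.8445e+04 /m
lambda = 1 / 8.8445e+04 = 11306.4038 nm

11306.4038


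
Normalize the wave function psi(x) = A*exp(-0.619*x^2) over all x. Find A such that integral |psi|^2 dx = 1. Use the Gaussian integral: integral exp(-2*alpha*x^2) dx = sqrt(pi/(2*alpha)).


integral |psi|^2 dx = A^2 * sqrt(pi/(2*alpha)) = 1
A^2 = sqrt(2*alpha/pi)
= sqrt(2 * 0.619 / pi)
= 0.627748
A = sqrt(0.627748)
= 0.7923

0.7923


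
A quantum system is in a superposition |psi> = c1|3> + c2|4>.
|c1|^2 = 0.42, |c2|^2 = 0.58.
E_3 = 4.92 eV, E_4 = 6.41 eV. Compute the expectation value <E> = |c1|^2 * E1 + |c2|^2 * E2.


<E> = |c1|^2 * E1 + |c2|^2 * E2
= 0.42 * 4.92 + 0.58 * 6.41
= 2.0664 + 3.7178
= 5.7842 eV

5.7842


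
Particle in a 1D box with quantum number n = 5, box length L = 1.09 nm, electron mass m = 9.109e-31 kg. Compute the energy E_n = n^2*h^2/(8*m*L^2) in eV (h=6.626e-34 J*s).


E = n^2 * h^2 / (8 * m * L^2)
= 5^2 * (6.626e-34)^2 / (8 * 9.109e-31 * (1.09e-9)^2)
= 25 * 4.3904e-67 / (8 * 9.109e-31 * 1.1881e-18)
= 1.2677e-18 J
= 7.9135 eV

7.9135


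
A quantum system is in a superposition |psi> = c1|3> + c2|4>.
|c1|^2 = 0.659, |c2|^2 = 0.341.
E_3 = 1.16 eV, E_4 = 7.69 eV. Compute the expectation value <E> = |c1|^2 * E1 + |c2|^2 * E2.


<E> = |c1|^2 * E1 + |c2|^2 * E2
= 0.659 * 1.16 + 0.341 * 7.69
= 0.7644 + 2.6223
= 3.3867 eV

3.3867


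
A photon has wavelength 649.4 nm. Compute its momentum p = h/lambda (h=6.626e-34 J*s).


p = h / lambda
= 6.626e-34 / (649.4e-9)
= 6.626e-34 / 6.4940e-07
= 1.0203e-27 kg*m/s

1.0203e-27


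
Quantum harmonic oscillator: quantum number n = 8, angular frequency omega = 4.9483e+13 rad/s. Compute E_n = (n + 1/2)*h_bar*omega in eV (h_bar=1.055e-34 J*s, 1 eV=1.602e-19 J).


E = (n + 1/2) * h_bar * omega
= (8 + 0.5) * 1.055e-34 * 4.9483e+13
= 8.5 * 5.2205e-21
= 4.4374e-20 J
= 0.277 eV

0.277


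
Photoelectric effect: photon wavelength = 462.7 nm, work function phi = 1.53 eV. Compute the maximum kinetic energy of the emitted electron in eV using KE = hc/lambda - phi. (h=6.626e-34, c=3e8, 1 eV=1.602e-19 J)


E_photon = hc / lambda
= (6.626e-34)(3e8) / (462.7e-9)
= 4.2961e-19 J
= 2.6817 eV
KE = E_photon - phi
= 2.6817 - 1.53
= 1.1517 eV

1.1517


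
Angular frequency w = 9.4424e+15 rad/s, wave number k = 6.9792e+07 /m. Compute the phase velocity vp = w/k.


vp = w / k
= 9.4424e+15 / 6.9792e+07
= 1.3529e+08 m/s

1.3529e+08


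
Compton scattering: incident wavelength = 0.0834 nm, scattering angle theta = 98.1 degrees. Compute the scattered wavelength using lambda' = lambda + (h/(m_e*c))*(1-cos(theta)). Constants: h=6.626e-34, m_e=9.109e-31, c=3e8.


Compton wavelength: h/(m_e*c) = 2.4247e-12 m
d_lambda = 2.4247e-12 * (1 - cos(98.1 deg))
= 2.4247e-12 * 1.140901
= 2.7664e-12 m = 0.002766 nm
lambda' = 0.0834 + 0.002766
= 0.086166 nm

0.086166


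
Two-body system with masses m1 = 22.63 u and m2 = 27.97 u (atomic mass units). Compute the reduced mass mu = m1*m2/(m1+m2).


mu = m1 * m2 / (m1 + m2)
= 22.63 * 27.97 / (22.63 + 27.97)
= 632.9611 / 50.6
= 12.5091 u

12.5091


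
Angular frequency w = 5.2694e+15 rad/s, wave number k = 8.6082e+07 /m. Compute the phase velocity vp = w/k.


vp = w / k
= 5.2694e+15 / 8.6082e+07
= 6.1214e+07 m/s

6.1214e+07


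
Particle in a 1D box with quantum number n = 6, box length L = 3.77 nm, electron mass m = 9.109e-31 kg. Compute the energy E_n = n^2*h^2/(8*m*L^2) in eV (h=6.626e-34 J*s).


E = n^2 * h^2 / (8 * m * L^2)
= 6^2 * (6.626e-34)^2 / (8 * 9.109e-31 * (3.77e-9)^2)
= 36 * 4.3904e-67 / (8 * 9.109e-31 * 1.4213e-17)
= 1.5260e-19 J
= 0.9526 eV

0.9526


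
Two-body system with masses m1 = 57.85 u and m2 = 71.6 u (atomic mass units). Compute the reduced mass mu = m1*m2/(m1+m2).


mu = m1 * m2 / (m1 + m2)
= 57.85 * 71.6 / (57.85 + 71.6)
= 4142.06 / 129.45
= 31.9974 u

31.9974


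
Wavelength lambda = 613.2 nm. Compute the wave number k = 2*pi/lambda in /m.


k = 2 * pi / lambda
= 6.2832 / (613.2e-9)
= 6.2832 / 6.1320e-07
= 1.0247e+07 /m

1.0247e+07


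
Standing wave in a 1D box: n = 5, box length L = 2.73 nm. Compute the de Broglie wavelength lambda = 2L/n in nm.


lambda = 2L / n
= 2 * 2.73 / 5
= 5.46 / 5
= 1.092 nm

1.092


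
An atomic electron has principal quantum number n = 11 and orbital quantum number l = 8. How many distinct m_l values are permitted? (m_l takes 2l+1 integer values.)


m_l ranges from -l to +l in integer steps
So m_l goes from -8 to +8
Count = 2l + 1 = 2*8 + 1
= 17

17


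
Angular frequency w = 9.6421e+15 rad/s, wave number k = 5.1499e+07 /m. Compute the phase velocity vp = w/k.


vp = w / k
= 9.6421e+15 / 5.1499e+07
= 1.8723e+08 m/s

1.8723e+08


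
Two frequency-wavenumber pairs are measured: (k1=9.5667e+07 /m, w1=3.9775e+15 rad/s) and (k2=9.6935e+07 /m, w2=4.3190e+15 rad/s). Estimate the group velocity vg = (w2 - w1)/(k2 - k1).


vg = (w2 - w1) / (k2 - k1)
= (4.3190e+15 - 3.9775e+15) / (9.6935e+07 - 9.5667e+07)
= 3.4150e+14 / 1.2680e+06
= 2.6932e+08 m/s

2.6932e+08


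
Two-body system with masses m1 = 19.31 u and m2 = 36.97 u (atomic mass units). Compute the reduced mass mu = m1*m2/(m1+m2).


mu = m1 * m2 / (m1 + m2)
= 19.31 * 36.97 / (19.31 + 36.97)
= 713.8907 / 56.28
= 12.6846 u

12.6846


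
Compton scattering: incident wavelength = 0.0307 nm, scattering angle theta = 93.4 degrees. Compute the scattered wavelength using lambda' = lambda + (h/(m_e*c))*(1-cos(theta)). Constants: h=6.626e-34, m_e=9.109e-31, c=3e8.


Compton wavelength: h/(m_e*c) = 2.4247e-12 m
d_lambda = 2.4247e-12 * (1 - cos(93.4 deg))
= 2.4247e-12 * 1.059306
= 2.5685e-12 m = 0.002569 nm
lambda' = 0.0307 + 0.002569
= 0.033269 nm

0.033269


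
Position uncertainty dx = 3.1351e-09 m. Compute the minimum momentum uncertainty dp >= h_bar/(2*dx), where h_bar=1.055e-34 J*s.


dp = h_bar / (2 * dx)
= 1.055e-34 / (2 * 3.1351e-09)
= 1.055e-34 / 6.2702e-09
= 1.6826e-26 kg*m/s

1.6826e-26


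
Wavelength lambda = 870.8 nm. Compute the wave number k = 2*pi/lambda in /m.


k = 2 * pi / lambda
= 6.2832 / (870.8e-9)
= 6.2832 / 8.7080e-07
= 7.2154e+06 /m

7.2154e+06


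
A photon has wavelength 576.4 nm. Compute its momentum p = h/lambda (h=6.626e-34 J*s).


p = h / lambda
= 6.626e-34 / (576.4e-9)
= 6.626e-34 / 5.7640e-07
= 1.1495e-27 kg*m/s

1.1495e-27


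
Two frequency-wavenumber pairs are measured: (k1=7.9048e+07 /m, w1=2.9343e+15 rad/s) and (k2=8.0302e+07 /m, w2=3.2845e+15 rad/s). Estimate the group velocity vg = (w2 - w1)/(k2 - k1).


vg = (w2 - w1) / (k2 - k1)
= (3.2845e+15 - 2.9343e+15) / (8.0302e+07 - 7.9048e+07)
= 3.5020e+14 / 1.2540e+06
= 2.7927e+08 m/s

2.7927e+08


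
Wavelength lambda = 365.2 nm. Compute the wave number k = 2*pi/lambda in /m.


k = 2 * pi / lambda
= 6.2832 / (365.2e-9)
= 6.2832 / 3.6520e-07
= 1.7205e+07 /m

1.7205e+07


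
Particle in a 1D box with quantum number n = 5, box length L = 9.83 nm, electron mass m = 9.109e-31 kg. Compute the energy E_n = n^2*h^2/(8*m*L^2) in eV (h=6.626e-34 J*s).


E = n^2 * h^2 / (8 * m * L^2)
= 5^2 * (6.626e-34)^2 / (8 * 9.109e-31 * (9.83e-9)^2)
= 25 * 4.3904e-67 / (8 * 9.109e-31 * 9.6629e-17)
= 1.5587e-20 J
= 0.0973 eV

0.0973


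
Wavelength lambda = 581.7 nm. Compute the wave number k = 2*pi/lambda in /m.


k = 2 * pi / lambda
= 6.2832 / (581.7e-9)
= 6.2832 / 5.8170e-07
= 1.0801e+07 /m

1.0801e+07


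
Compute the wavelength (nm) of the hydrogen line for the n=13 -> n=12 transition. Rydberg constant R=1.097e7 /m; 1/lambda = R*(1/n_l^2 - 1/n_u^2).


1/lambda = R * (1/n_l^2 - 1/n_u^2)
= 1.097e7 * (1/12^2 - 1/13^2)
= 1.097e7 * (0.006944 - 0.005917)
= 1.097e7 * 0.001027
= 1.1269e+04 /m
lambda = 1 / 1.1269e+04 = 88736.5542 nm

88736.5542


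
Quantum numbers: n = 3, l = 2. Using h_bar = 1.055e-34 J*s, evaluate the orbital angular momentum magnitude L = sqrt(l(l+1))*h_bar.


L = sqrt(l*(l+1)) * h_bar
= sqrt(2 * 3) * 1.055e-34
= sqrt(6) * 1.055e-34
= 2.4495 * 1.055e-34
= 2.5842e-34 J*s

2.5842e-34


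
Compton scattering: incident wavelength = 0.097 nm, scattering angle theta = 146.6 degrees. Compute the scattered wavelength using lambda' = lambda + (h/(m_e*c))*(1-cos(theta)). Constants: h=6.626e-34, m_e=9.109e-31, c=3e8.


Compton wavelength: h/(m_e*c) = 2.4247e-12 m
d_lambda = 2.4247e-12 * (1 - cos(146.6 deg))
= 2.4247e-12 * 1.834848
= 4.4490e-12 m = 0.004449 nm
lambda' = 0.097 + 0.004449
= 0.101449 nm

0.101449


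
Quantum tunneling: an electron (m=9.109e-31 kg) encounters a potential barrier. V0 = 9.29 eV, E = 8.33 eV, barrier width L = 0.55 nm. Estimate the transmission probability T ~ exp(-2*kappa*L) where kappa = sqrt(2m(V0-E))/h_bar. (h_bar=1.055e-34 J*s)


V0 - E = 0.96 eV = 1.5379e-19 J
kappa = sqrt(2 * m * (V0-E)) / h_bar
= sqrt(2 * 9.109e-31 * 1.5379e-19) / 1.055e-34
= 5.0172e+09 /m
2*kappa*L = 2 * 5.0172e+09 * 0.55e-9
= 5.519
T = exp(-5.519) = 4.010006e-03

4.010006e-03


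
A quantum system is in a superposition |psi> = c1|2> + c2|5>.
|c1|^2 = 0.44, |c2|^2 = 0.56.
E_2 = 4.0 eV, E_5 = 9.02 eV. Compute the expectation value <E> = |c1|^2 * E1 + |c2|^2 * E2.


<E> = |c1|^2 * E1 + |c2|^2 * E2
= 0.44 * 4.0 + 0.56 * 9.02
= 1.76 + 5.0512
= 6.8112 eV

6.8112


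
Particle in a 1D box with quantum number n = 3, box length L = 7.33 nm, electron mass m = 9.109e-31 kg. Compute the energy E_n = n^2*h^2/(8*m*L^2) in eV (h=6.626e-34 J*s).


E = n^2 * h^2 / (8 * m * L^2)
= 3^2 * (6.626e-34)^2 / (8 * 9.109e-31 * (7.33e-9)^2)
= 9 * 4.3904e-67 / (8 * 9.109e-31 * 5.3729e-17)
= 1.0092e-20 J
= 0.063 eV

0.063


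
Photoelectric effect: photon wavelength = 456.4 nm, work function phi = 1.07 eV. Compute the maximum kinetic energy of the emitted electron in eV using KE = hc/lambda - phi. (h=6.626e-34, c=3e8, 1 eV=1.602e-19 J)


E_photon = hc / lambda
= (6.626e-34)(3e8) / (456.4e-9)
= 4.3554e-19 J
= 2.7187 eV
KE = E_photon - phi
= 2.7187 - 1.07
= 1.6487 eV

1.6487


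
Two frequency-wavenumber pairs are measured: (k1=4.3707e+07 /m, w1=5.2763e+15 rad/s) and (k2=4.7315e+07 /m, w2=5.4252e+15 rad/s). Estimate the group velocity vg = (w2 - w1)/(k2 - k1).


vg = (w2 - w1) / (k2 - k1)
= (5.4252e+15 - 5.2763e+15) / (4.7315e+07 - 4.3707e+07)
= 1.4890e+14 / 3.6080e+06
= 4.1269e+07 m/s

4.1269e+07


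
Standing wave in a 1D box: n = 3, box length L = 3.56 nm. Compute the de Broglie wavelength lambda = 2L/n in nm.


lambda = 2L / n
= 2 * 3.56 / 3
= 7.12 / 3
= 2.3733 nm

2.3733


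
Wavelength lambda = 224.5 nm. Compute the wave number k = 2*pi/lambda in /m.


k = 2 * pi / lambda
= 6.2832 / (224.5e-9)
= 6.2832 / 2.2450e-07
= 2.7987e+07 /m

2.7987e+07


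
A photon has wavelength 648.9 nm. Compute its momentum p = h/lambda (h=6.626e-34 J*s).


p = h / lambda
= 6.626e-34 / (648.9e-9)
= 6.626e-34 / 6.4890e-07
= 1.0211e-27 kg*m/s

1.0211e-27


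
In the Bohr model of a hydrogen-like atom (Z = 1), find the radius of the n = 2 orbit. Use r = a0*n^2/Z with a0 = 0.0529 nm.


r = a0 * n^2 / Z
= 0.0529 * 2^2 / 1
= 0.0529 * 4 / 1
= 0.2116 nm

0.2116


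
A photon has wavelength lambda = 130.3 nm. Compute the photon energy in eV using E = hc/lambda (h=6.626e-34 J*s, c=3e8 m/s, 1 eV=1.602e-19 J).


E = hc / lambda
= (6.626e-34)(3e8) / (130.3e-9)
= 1.9878e-25 / 1.3030e-07
= 1.5256e-18 J
Converting to eV: 1.5256e-18 / 1.602e-19
= 9.5228 eV

9.5228


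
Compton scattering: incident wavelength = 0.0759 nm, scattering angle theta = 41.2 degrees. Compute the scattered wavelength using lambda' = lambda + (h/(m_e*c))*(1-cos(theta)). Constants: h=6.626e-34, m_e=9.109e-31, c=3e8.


Compton wavelength: h/(m_e*c) = 2.4247e-12 m
d_lambda = 2.4247e-12 * (1 - cos(41.2 deg))
= 2.4247e-12 * 0.247585
= 6.0032e-13 m = 0.0006 nm
lambda' = 0.0759 + 0.0006
= 0.0765 nm

0.0765


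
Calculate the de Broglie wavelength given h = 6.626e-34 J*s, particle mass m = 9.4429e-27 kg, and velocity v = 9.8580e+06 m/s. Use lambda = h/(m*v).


lambda = h / (m * v)
= 6.626e-34 / (9.4429e-27 * 9.8580e+06)
= 6.626e-34 / 9.3088e-20
= 7.1180e-15 m

7.1180e-15


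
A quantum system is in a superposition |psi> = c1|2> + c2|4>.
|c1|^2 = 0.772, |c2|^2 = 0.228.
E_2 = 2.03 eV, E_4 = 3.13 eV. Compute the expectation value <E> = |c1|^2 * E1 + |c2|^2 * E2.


<E> = |c1|^2 * E1 + |c2|^2 * E2
= 0.772 * 2.03 + 0.228 * 3.13
= 1.5672 + 0.7136
= 2.2808 eV

2.2808


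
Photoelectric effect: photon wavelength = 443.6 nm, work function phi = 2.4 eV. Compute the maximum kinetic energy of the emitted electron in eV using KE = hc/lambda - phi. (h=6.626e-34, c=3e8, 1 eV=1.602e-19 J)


E_photon = hc / lambda
= (6.626e-34)(3e8) / (443.6e-9)
= 4.4811e-19 J
= 2.7972 eV
KE = E_photon - phi
= 2.7972 - 2.4
= 0.3972 eV

0.3972


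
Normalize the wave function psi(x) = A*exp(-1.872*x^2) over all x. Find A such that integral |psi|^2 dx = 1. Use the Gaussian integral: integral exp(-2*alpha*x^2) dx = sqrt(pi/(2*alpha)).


integral |psi|^2 dx = A^2 * sqrt(pi/(2*alpha)) = 1
A^2 = sqrt(2*alpha/pi)
= sqrt(2 * 1.872 / pi)
= 1.091674
A = sqrt(1.091674)
= 1.0448

1.0448


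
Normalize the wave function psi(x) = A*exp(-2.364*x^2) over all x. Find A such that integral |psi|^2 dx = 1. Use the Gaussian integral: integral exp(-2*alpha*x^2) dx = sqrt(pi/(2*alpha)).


integral |psi|^2 dx = A^2 * sqrt(pi/(2*alpha)) = 1
A^2 = sqrt(2*alpha/pi)
= sqrt(2 * 2.364 / pi)
= 1.226772
A = sqrt(1.226772)
= 1.1076

1.1076


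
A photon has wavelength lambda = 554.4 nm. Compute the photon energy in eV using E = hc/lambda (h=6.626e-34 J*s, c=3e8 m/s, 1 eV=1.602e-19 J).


E = hc / lambda
= (6.626e-34)(3e8) / (554.4e-9)
= 1.9878e-25 / 5.5440e-07
= 3.5855e-19 J
Converting to eV: 3.5855e-19 / 1.602e-19
= 2.2381 eV

2.2381


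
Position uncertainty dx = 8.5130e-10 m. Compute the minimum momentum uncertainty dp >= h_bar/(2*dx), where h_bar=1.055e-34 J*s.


dp = h_bar / (2 * dx)
= 1.055e-34 / (2 * 8.5130e-10)
= 1.055e-34 / 1.7026e-09
= 6.1964e-26 kg*m/s

6.1964e-26


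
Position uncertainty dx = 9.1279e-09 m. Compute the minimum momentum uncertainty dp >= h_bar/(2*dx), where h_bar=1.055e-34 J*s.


dp = h_bar / (2 * dx)
= 1.055e-34 / (2 * 9.1279e-09)
= 1.055e-34 / 1.8256e-08
= 5.7790e-27 kg*m/s

5.7790e-27


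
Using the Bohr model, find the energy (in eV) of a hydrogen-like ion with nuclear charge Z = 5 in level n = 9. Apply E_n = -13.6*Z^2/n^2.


E_n = -13.6 * Z^2 / n^2
= -13.6 * 5^2 / 9^2
= -13.6 * 25 / 81
= -4.1975 eV

-4.1975


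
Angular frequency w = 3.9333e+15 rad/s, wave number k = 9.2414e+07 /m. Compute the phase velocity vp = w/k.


vp = w / k
= 3.9333e+15 / 9.2414e+07
= 4.2562e+07 m/s

4.2562e+07


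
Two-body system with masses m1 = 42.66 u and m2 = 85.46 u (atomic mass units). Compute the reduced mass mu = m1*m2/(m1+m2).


mu = m1 * m2 / (m1 + m2)
= 42.66 * 85.46 / (42.66 + 85.46)
= 3645.7236 / 128.12
= 28.4555 u

28.4555


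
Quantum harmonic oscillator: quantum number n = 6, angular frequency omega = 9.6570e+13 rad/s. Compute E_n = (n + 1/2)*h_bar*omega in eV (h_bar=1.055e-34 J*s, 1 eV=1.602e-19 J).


E = (n + 1/2) * h_bar * omega
= (6 + 0.5) * 1.055e-34 * 9.6570e+13
= 6.5 * 1.0188e-20
= 6.6223e-20 J
= 0.4134 eV

0.4134


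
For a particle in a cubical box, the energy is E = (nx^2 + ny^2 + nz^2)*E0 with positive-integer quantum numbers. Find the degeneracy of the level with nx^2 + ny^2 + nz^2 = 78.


Enumerate all (nx, ny, nz) with nx^2 + ny^2 + nz^2 = 78:
(2,5,7)
(2,7,5)
(5,2,7)
(5,7,2)
(7,2,5)
(7,5,2)
Total degeneracy = 6

6


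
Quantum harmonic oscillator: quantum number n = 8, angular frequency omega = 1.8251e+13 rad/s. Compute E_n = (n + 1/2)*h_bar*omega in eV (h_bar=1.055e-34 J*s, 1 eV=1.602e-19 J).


E = (n + 1/2) * h_bar * omega
= (8 + 0.5) * 1.055e-34 * 1.8251e+13
= 8.5 * 1.9255e-21
= 1.6367e-20 J
= 0.1022 eV

0.1022


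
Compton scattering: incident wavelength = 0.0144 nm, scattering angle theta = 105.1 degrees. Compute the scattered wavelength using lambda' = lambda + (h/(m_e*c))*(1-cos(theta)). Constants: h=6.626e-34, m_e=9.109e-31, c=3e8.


Compton wavelength: h/(m_e*c) = 2.4247e-12 m
d_lambda = 2.4247e-12 * (1 - cos(105.1 deg))
= 2.4247e-12 * 1.260505
= 3.0564e-12 m = 0.003056 nm
lambda' = 0.0144 + 0.003056
= 0.017456 nm

0.017456


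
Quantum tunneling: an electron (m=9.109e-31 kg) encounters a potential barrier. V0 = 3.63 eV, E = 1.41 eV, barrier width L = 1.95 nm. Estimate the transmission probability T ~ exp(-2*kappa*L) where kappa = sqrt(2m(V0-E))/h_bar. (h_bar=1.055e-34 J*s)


V0 - E = 2.22 eV = 3.5564e-19 J
kappa = sqrt(2 * m * (V0-E)) / h_bar
= sqrt(2 * 9.109e-31 * 3.5564e-19) / 1.055e-34
= 7.6297e+09 /m
2*kappa*L = 2 * 7.6297e+09 * 1.95e-9
= 29.7557
T = exp(-29.7557) = 1.194708e-13

1.194708e-13


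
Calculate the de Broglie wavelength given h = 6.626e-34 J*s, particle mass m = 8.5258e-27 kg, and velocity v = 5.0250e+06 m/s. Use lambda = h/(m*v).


lambda = h / (m * v)
= 6.626e-34 / (8.5258e-27 * 5.0250e+06)
= 6.626e-34 / 4.2842e-20
= 1.5466e-14 m

1.5466e-14


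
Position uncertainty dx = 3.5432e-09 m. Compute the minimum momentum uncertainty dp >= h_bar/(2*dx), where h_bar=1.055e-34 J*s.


dp = h_bar / (2 * dx)
= 1.055e-34 / (2 * 3.5432e-09)
= 1.055e-34 / 7.0864e-09
= 1.4888e-26 kg*m/s

1.4888e-26


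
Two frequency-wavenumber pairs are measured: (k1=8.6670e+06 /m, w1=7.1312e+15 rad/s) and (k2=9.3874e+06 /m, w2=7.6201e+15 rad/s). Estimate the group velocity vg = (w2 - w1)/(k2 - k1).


vg = (w2 - w1) / (k2 - k1)
= (7.6201e+15 - 7.1312e+15) / (9.3874e+06 - 8.6670e+06)
= 4.8890e+14 / 7.2040e+05
= 6.7865e+08 m/s

6.7865e+08


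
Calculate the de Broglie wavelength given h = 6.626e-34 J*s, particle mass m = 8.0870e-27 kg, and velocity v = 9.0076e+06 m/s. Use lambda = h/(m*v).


lambda = h / (m * v)
= 6.626e-34 / (8.0870e-27 * 9.0076e+06)
= 6.626e-34 / 7.2844e-20
= 9.0961e-15 m

9.0961e-15


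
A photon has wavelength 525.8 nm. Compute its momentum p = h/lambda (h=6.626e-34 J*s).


p = h / lambda
= 6.626e-34 / (525.8e-9)
= 6.626e-34 / 5.2580e-07
= 1.2602e-27 kg*m/s

1.2602e-27


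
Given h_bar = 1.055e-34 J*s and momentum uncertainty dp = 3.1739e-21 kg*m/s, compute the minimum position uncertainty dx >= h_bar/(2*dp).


dx = h_bar / (2 * dp)
= 1.055e-34 / (2 * 3.1739e-21)
= 1.055e-34 / 6.3478e-21
= 1.6620e-14 m

1.6620e-14


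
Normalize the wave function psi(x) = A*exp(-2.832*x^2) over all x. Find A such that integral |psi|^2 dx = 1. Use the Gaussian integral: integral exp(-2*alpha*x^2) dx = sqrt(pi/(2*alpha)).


integral |psi|^2 dx = A^2 * sqrt(pi/(2*alpha)) = 1
A^2 = sqrt(2*alpha/pi)
= sqrt(2 * 2.832 / pi)
= 1.342724
A = sqrt(1.342724)
= 1.1588

1.1588


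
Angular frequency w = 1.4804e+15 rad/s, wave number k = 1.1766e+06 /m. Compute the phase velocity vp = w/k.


vp = w / k
= 1.4804e+15 / 1.1766e+06
= 1.2582e+09 m/s

1.2582e+09


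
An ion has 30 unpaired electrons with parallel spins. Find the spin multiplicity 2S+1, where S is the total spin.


Total spin S = N * (1/2) = 30 * 0.5 = 15.0
Spin multiplicity = 2S + 1
= 2 * 15.0 + 1
= 31

31


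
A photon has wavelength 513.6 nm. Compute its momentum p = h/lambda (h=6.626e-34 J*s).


p = h / lambda
= 6.626e-34 / (513.6e-9)
= 6.626e-34 / 5.1360e-07
= 1.2901e-27 kg*m/s

1.2901e-27


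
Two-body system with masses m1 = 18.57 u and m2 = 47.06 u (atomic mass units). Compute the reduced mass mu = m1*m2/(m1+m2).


mu = m1 * m2 / (m1 + m2)
= 18.57 * 47.06 / (18.57 + 47.06)
= 873.9042 / 65.63
= 13.3156 u

13.3156


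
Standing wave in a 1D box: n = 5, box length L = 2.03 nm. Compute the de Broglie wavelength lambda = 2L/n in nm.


lambda = 2L / n
= 2 * 2.03 / 5
= 4.06 / 5
= 0.812 nm

0.812


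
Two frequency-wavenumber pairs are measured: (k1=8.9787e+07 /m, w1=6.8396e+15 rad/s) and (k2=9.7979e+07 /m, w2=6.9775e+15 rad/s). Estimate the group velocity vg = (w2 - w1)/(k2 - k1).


vg = (w2 - w1) / (k2 - k1)
= (6.9775e+15 - 6.8396e+15) / (9.7979e+07 - 8.9787e+07)
= 1.3790e+14 / 8.1920e+06
= 1.6833e+07 m/s

1.6833e+07


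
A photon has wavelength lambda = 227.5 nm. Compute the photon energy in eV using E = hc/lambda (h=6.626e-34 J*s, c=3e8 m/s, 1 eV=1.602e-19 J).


E = hc / lambda
= (6.626e-34)(3e8) / (227.5e-9)
= 1.9878e-25 / 2.2750e-07
= 8.7376e-19 J
Converting to eV: 8.7376e-19 / 1.602e-19
= 5.4542 eV

5.4542


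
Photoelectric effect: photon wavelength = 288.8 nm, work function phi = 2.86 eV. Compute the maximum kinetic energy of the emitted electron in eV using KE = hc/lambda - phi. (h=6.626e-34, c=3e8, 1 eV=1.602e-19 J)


E_photon = hc / lambda
= (6.626e-34)(3e8) / (288.8e-9)
= 6.8830e-19 J
= 4.2965 eV
KE = E_photon - phi
= 4.2965 - 2.86
= 1.4365 eV

1.4365


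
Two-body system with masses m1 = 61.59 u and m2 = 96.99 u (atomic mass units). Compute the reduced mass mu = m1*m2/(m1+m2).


mu = m1 * m2 / (m1 + m2)
= 61.59 * 96.99 / (61.59 + 96.99)
= 5973.6141 / 158.58
= 37.6694 u

37.6694


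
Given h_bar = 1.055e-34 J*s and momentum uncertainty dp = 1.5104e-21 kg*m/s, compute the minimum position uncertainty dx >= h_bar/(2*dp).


dx = h_bar / (2 * dp)
= 1.055e-34 / (2 * 1.5104e-21)
= 1.055e-34 / 3.0208e-21
= 3.4925e-14 m

3.4925e-14


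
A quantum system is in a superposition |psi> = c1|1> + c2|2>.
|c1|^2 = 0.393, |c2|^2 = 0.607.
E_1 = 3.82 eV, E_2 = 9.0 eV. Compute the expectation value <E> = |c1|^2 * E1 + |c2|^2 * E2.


<E> = |c1|^2 * E1 + |c2|^2 * E2
= 0.393 * 3.82 + 0.607 * 9.0
= 1.5013 + 5.463
= 6.9643 eV

6.9643


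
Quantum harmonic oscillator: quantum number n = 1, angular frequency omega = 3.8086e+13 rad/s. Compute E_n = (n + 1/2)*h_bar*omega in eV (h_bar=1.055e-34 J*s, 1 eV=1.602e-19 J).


E = (n + 1/2) * h_bar * omega
= (1 + 0.5) * 1.055e-34 * 3.8086e+13
= 1.5 * 4.0181e-21
= 6.0271e-21 J
= 0.0376 eV

0.0376


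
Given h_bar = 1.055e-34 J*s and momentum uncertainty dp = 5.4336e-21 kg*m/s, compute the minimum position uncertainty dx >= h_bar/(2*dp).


dx = h_bar / (2 * dp)
= 1.055e-34 / (2 * 5.4336e-21)
= 1.055e-34 / 1.0867e-20
= 9.7081e-15 m

9.7081e-15


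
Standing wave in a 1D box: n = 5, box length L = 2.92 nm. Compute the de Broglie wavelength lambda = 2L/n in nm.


lambda = 2L / n
= 2 * 2.92 / 5
= 5.84 / 5
= 1.168 nm

1.168


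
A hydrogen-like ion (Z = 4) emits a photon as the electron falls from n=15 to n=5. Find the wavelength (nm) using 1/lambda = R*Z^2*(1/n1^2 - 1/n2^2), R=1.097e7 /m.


1/lambda = R * Z^2 * (1/n1^2 - 1/n2^2)
= 1.097e7 * 4^2 * (1/5^2 - 1/15^2)
= 1.097e7 * 16 * (0.04 - 0.004444)
= 6.2407e+06 /m
lambda = 1 / 6.2407e+06
= 160.2381 nm

160.2381


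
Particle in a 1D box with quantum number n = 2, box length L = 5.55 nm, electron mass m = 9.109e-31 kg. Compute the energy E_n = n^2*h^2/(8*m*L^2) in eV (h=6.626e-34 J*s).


E = n^2 * h^2 / (8 * m * L^2)
= 2^2 * (6.626e-34)^2 / (8 * 9.109e-31 * (5.55e-9)^2)
= 4 * 4.3904e-67 / (8 * 9.109e-31 * 3.0803e-17)
= 7.8238e-21 J
= 0.0488 eV

0.0488


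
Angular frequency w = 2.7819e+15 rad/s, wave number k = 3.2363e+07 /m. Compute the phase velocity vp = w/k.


vp = w / k
= 2.7819e+15 / 3.2363e+07
= 8.5959e+07 m/s

8.5959e+07


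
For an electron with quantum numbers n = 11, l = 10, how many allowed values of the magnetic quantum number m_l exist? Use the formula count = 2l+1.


m_l ranges from -l to +l in integer steps
So m_l goes from -10 to +10
Count = 2l + 1 = 2*10 + 1
= 21

21


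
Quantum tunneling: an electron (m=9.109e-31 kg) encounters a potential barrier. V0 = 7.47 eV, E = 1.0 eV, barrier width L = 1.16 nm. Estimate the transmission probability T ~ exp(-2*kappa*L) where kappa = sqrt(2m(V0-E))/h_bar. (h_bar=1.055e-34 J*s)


V0 - E = 6.47 eV = 1.0365e-18 J
kappa = sqrt(2 * m * (V0-E)) / h_bar
= sqrt(2 * 9.109e-31 * 1.0365e-18) / 1.055e-34
= 1.3025e+10 /m
2*kappa*L = 2 * 1.3025e+10 * 1.16e-9
= 30.2182
T = exp(-30.2182) = 7.522842e-14

7.522842e-14


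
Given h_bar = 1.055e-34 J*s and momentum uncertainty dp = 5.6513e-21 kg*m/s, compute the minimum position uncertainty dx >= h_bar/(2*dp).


dx = h_bar / (2 * dp)
= 1.055e-34 / (2 * 5.6513e-21)
= 1.055e-34 / 1.1303e-20
= 9.3341e-15 m

9.3341e-15


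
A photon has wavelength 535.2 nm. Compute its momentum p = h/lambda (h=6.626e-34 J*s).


p = h / lambda
= 6.626e-34 / (535.2e-9)
= 6.626e-34 / 5.3520e-07
= 1.2380e-27 kg*m/s

1.2380e-27


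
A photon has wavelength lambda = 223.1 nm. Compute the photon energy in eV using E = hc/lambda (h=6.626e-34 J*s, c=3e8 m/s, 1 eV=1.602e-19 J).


E = hc / lambda
= (6.626e-34)(3e8) / (223.1e-9)
= 1.9878e-25 / 2.2310e-07
= 8.9099e-19 J
Converting to eV: 8.9099e-19 / 1.602e-19
= 5.5617 eV

5.5617


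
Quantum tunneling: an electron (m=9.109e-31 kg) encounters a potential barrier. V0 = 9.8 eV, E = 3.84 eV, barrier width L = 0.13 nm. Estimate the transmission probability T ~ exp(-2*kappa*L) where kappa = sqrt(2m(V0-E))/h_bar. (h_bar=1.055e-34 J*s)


V0 - E = 5.96 eV = 9.5479e-19 J
kappa = sqrt(2 * m * (V0-E)) / h_bar
= sqrt(2 * 9.109e-31 * 9.5479e-19) / 1.055e-34
= 1.2501e+10 /m
2*kappa*L = 2 * 1.2501e+10 * 0.13e-9
= 3.2503
T = exp(-3.2503) = 3.876195e-02

3.876195e-02


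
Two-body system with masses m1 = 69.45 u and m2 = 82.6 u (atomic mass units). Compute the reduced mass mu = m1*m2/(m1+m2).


mu = m1 * m2 / (m1 + m2)
= 69.45 * 82.6 / (69.45 + 82.6)
= 5736.57 / 152.05
= 37.7282 u

37.7282


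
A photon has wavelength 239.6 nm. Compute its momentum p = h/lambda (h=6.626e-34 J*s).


p = h / lambda
= 6.626e-34 / (239.6e-9)
= 6.626e-34 / 2.3960e-07
= 2.7654e-27 kg*m/s

2.7654e-27


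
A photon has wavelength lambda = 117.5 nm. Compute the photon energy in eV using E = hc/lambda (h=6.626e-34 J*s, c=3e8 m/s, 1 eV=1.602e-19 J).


E = hc / lambda
= (6.626e-34)(3e8) / (117.5e-9)
= 1.9878e-25 / 1.1750e-07
= 1.6917e-18 J
Converting to eV: 1.6917e-18 / 1.602e-19
= 10.5602 eV

10.5602


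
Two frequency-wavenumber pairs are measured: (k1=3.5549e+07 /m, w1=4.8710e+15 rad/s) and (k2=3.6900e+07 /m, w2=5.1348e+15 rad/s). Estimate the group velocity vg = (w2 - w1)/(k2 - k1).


vg = (w2 - w1) / (k2 - k1)
= (5.1348e+15 - 4.8710e+15) / (3.6900e+07 - 3.5549e+07)
= 2.6380e+14 / 1.3510e+06
= 1.9526e+08 m/s

1.9526e+08


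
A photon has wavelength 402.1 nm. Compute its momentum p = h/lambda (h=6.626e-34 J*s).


p = h / lambda
= 6.626e-34 / (402.1e-9)
= 6.626e-34 / 4.0210e-07
= 1.6478e-27 kg*m/s

1.6478e-27


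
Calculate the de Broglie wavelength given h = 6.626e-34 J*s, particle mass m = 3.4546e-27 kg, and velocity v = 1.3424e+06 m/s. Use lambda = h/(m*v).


lambda = h / (m * v)
= 6.626e-34 / (3.4546e-27 * 1.3424e+06)
= 6.626e-34 / 4.6375e-21
= 1.4288e-13 m

1.4288e-13


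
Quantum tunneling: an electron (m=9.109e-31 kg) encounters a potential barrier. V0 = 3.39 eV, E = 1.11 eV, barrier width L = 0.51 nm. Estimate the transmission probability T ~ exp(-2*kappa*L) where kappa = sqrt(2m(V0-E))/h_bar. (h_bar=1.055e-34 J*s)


V0 - E = 2.28 eV = 3.6526e-19 J
kappa = sqrt(2 * m * (V0-E)) / h_bar
= sqrt(2 * 9.109e-31 * 3.6526e-19) / 1.055e-34
= 7.7321e+09 /m
2*kappa*L = 2 * 7.7321e+09 * 0.51e-9
= 7.8867
T = exp(-7.8867) = 3.756977e-04

3.756977e-04


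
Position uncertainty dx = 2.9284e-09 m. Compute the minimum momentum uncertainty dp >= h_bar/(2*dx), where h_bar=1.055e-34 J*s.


dp = h_bar / (2 * dx)
= 1.055e-34 / (2 * 2.9284e-09)
= 1.055e-34 / 5.8568e-09
= 1.8013e-26 kg*m/s

1.8013e-26


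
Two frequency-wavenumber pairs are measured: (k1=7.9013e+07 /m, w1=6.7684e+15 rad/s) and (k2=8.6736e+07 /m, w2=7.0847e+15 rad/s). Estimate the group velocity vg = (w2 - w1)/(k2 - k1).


vg = (w2 - w1) / (k2 - k1)
= (7.0847e+15 - 6.7684e+15) / (8.6736e+07 - 7.9013e+07)
= 3.1630e+14 / 7.7230e+06
= 4.0956e+07 m/s

4.0956e+07


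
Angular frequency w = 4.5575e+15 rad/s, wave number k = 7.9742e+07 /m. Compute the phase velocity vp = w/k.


vp = w / k
= 4.5575e+15 / 7.9742e+07
= 5.7153e+07 m/s

5.7153e+07


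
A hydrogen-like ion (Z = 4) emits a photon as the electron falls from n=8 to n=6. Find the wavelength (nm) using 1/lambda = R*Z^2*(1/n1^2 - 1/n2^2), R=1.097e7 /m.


1/lambda = R * Z^2 * (1/n1^2 - 1/n2^2)
= 1.097e7 * 4^2 * (1/6^2 - 1/8^2)
= 1.097e7 * 16 * (0.027778 - 0.015625)
= 2.1331e+06 /m
lambda = 1 / 2.1331e+06
= 468.811 nm

468.811


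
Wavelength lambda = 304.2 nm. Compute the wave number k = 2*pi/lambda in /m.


k = 2 * pi / lambda
= 6.2832 / (304.2e-9)
= 6.2832 / 3.0420e-07
= 2.0655e+07 /m

2.0655e+07


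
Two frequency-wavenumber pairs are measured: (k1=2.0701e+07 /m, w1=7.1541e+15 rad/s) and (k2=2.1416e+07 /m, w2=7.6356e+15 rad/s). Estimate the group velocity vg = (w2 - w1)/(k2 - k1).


vg = (w2 - w1) / (k2 - k1)
= (7.6356e+15 - 7.1541e+15) / (2.1416e+07 - 2.0701e+07)
= 4.8150e+14 / 7.1500e+05
= 6.7343e+08 m/s

6.7343e+08


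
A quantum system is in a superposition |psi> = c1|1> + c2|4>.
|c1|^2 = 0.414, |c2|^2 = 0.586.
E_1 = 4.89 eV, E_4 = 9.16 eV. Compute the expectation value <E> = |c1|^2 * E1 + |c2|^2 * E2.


<E> = |c1|^2 * E1 + |c2|^2 * E2
= 0.414 * 4.89 + 0.586 * 9.16
= 2.0245 + 5.3678
= 7.3922 eV

7.3922


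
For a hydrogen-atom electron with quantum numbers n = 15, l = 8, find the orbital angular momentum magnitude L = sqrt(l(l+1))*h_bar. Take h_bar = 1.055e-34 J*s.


L = sqrt(l*(l+1)) * h_bar
= sqrt(8 * 9) * 1.055e-34
= sqrt(72) * 1.055e-34
= 8.4853 * 1.055e-34
= 8.9520e-34 J*s

8.9520e-34


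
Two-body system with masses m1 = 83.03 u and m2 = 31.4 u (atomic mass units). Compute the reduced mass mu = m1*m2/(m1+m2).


mu = m1 * m2 / (m1 + m2)
= 83.03 * 31.4 / (83.03 + 31.4)
= 2607.142 / 114.43
= 22.7837 u

22.7837


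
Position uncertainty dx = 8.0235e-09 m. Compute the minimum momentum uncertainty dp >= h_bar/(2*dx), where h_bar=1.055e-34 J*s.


dp = h_bar / (2 * dx)
= 1.055e-34 / (2 * 8.0235e-09)
= 1.055e-34 / 1.6047e-08
= 6.5744e-27 kg*m/s

6.5744e-27


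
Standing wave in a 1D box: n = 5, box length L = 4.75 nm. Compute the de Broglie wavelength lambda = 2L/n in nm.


lambda = 2L / n
= 2 * 4.75 / 5
= 9.5 / 5
= 1.9 nm

1.9


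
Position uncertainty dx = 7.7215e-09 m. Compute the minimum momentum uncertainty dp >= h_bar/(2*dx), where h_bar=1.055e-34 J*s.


dp = h_bar / (2 * dx)
= 1.055e-34 / (2 * 7.7215e-09)
= 1.055e-34 / 1.5443e-08
= 6.8316e-27 kg*m/s

6.8316e-27


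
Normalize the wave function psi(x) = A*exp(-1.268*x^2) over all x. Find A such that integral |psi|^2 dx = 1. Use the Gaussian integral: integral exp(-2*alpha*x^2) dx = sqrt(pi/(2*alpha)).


integral |psi|^2 dx = A^2 * sqrt(pi/(2*alpha)) = 1
A^2 = sqrt(2*alpha/pi)
= sqrt(2 * 1.268 / pi)
= 0.898462
A = sqrt(0.898462)
= 0.9479

0.9479


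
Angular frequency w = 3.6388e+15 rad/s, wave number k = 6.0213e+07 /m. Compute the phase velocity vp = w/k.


vp = w / k
= 3.6388e+15 / 6.0213e+07
= 6.0432e+07 m/s

6.0432e+07


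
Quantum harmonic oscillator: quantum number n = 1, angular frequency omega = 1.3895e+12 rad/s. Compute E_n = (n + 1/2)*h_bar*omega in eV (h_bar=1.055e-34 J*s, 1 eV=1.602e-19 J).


E = (n + 1/2) * h_bar * omega
= (1 + 0.5) * 1.055e-34 * 1.3895e+12
= 1.5 * 1.4659e-22
= 2.1989e-22 J
= 0.0014 eV

0.0014


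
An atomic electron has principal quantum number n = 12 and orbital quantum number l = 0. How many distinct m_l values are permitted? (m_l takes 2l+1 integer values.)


m_l ranges from -l to +l in integer steps
So m_l goes from -0 to +0
Count = 2l + 1 = 2*0 + 1
= 1

1


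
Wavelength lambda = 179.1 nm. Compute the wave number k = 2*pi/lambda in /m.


k = 2 * pi / lambda
= 6.2832 / (179.1e-9)
= 6.2832 / 1.7910e-07
= 3.5082e+07 /m

3.5082e+07


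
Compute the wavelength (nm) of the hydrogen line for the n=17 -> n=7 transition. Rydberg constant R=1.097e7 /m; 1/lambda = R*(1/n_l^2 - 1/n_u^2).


1/lambda = R * (1/n_l^2 - 1/n_u^2)
= 1.097e7 * (1/7^2 - 1/17^2)
= 1.097e7 * (0.020408 - 0.00346)
= 1.097e7 * 0.016948
= 1.8592e+05 /m
lambda = 1 / 1.8592e+05 = 5378.6843 nm

5378.6843


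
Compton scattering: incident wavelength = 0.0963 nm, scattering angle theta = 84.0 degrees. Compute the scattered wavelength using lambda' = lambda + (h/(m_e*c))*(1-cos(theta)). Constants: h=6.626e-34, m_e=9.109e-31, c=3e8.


Compton wavelength: h/(m_e*c) = 2.4247e-12 m
d_lambda = 2.4247e-12 * (1 - cos(84.0 deg))
= 2.4247e-12 * 0.895472
= 2.1713e-12 m = 0.002171 nm
lambda' = 0.0963 + 0.002171
= 0.098471 nm

0.098471


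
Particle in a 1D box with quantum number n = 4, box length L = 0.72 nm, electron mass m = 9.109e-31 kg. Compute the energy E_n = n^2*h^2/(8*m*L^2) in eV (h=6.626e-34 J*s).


E = n^2 * h^2 / (8 * m * L^2)
= 4^2 * (6.626e-34)^2 / (8 * 9.109e-31 * (0.72e-9)^2)
= 16 * 4.3904e-67 / (8 * 9.109e-31 * 5.1840e-19)
= 1.8595e-18 J
= 11.6074 eV

11.6074


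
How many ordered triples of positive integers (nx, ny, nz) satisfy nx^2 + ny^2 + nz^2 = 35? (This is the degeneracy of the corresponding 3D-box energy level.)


Enumerate all (nx, ny, nz) with nx^2 + ny^2 + nz^2 = 35:
(1,3,5)
(1,5,3)
(3,1,5)
(3,5,1)
(5,1,3)
(5,3,1)
Total degeneracy = 6

6


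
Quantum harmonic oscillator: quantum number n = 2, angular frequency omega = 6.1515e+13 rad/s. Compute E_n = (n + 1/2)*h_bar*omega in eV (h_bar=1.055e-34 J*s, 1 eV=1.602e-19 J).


E = (n + 1/2) * h_bar * omega
= (2 + 0.5) * 1.055e-34 * 6.1515e+13
= 2.5 * 6.4898e-21
= 1.6225e-20 J
= 0.1013 eV

0.1013


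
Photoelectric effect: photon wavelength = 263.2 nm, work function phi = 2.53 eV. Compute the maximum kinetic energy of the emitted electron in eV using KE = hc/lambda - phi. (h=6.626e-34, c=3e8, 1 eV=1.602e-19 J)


E_photon = hc / lambda
= (6.626e-34)(3e8) / (263.2e-9)
= 7.5524e-19 J
= 4.7144 eV
KE = E_photon - phi
= 4.7144 - 2.53
= 2.1844 eV

2.1844


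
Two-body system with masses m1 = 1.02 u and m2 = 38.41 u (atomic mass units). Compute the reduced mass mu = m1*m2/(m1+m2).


mu = m1 * m2 / (m1 + m2)
= 1.02 * 38.41 / (1.02 + 38.41)
= 39.1782 / 39.43
= 0.9936 u

0.9936


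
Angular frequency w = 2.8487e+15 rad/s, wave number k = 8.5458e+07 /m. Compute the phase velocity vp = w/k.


vp = w / k
= 2.8487e+15 / 8.5458e+07
= 3.3335e+07 m/s

3.3335e+07


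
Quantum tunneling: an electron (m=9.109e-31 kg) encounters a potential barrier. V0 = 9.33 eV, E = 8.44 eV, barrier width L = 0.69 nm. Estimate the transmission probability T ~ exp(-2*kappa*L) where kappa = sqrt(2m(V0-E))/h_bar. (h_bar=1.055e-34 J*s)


V0 - E = 0.89 eV = 1.4258e-19 J
kappa = sqrt(2 * m * (V0-E)) / h_bar
= sqrt(2 * 9.109e-31 * 1.4258e-19) / 1.055e-34
= 4.8309e+09 /m
2*kappa*L = 2 * 4.8309e+09 * 0.69e-9
= 6.6666
T = exp(-6.6666) = 1.272741e-03

1.272741e-03


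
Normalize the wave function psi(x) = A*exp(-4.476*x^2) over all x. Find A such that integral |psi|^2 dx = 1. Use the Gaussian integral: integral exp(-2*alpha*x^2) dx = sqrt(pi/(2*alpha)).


integral |psi|^2 dx = A^2 * sqrt(pi/(2*alpha)) = 1
A^2 = sqrt(2*alpha/pi)
= sqrt(2 * 4.476 / pi)
= 1.688049
A = sqrt(1.688049)
= 1.2992

1.2992


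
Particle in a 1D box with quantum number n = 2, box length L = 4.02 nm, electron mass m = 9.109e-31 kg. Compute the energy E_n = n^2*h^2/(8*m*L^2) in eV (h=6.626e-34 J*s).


E = n^2 * h^2 / (8 * m * L^2)
= 2^2 * (6.626e-34)^2 / (8 * 9.109e-31 * (4.02e-9)^2)
= 4 * 4.3904e-67 / (8 * 9.109e-31 * 1.6160e-17)
= 1.4912e-20 J
= 0.0931 eV

0.0931


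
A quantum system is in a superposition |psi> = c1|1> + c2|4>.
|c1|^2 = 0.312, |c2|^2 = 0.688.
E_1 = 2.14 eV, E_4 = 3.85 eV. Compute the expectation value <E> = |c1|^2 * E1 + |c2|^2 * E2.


<E> = |c1|^2 * E1 + |c2|^2 * E2
= 0.312 * 2.14 + 0.688 * 3.85
= 0.6677 + 2.6488
= 3.3165 eV

3.3165


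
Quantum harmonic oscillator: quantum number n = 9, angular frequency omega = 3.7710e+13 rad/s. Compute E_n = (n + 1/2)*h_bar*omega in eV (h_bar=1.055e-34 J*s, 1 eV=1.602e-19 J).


E = (n + 1/2) * h_bar * omega
= (9 + 0.5) * 1.055e-34 * 3.7710e+13
= 9.5 * 3.9784e-21
= 3.7795e-20 J
= 0.2359 eV

0.2359


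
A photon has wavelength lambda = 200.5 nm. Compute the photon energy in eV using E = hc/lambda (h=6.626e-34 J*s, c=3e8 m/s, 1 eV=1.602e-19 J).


E = hc / lambda
= (6.626e-34)(3e8) / (200.5e-9)
= 1.9878e-25 / 2.0050e-07
= 9.9142e-19 J
Converting to eV: 9.9142e-19 / 1.602e-19
= 6.1886 eV

6.1886


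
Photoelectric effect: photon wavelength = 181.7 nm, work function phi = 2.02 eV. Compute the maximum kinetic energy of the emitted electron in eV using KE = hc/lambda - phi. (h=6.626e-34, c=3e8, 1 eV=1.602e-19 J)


E_photon = hc / lambda
= (6.626e-34)(3e8) / (181.7e-9)
= 1.0940e-18 J
= 6.829 eV
KE = E_photon - phi
= 6.829 - 2.02
= 4.809 eV

4.809


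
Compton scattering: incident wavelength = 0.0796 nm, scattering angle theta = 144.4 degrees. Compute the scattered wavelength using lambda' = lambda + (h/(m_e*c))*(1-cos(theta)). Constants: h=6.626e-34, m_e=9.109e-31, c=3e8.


Compton wavelength: h/(m_e*c) = 2.4247e-12 m
d_lambda = 2.4247e-12 * (1 - cos(144.4 deg))
= 2.4247e-12 * 1.813101
= 4.3962e-12 m = 0.004396 nm
lambda' = 0.0796 + 0.004396
= 0.083996 nm

0.083996


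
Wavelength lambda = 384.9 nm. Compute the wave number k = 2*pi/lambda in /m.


k = 2 * pi / lambda
= 6.2832 / (384.9e-9)
= 6.2832 / 3.8490e-07
= 1.6324e+07 /m

1.6324e+07


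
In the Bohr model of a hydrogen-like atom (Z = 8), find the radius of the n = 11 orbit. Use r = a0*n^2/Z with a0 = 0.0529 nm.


r = a0 * n^2 / Z
= 0.0529 * 11^2 / 8
= 0.0529 * 121 / 8
= 0.8001 nm

0.8001
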